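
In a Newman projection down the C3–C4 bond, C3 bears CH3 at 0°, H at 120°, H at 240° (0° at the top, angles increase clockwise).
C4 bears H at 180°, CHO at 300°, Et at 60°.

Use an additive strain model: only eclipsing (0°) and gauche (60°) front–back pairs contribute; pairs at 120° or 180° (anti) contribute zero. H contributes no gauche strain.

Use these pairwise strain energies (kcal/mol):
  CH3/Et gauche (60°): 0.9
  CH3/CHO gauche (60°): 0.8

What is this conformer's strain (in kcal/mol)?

This conformer (staggered): CH3(0°)/CHO(300°) gauche 0.8; CH3(0°)/Et(60°) gauche 0.9 → 1.7 kcal/mol.

1.7 kcal/mol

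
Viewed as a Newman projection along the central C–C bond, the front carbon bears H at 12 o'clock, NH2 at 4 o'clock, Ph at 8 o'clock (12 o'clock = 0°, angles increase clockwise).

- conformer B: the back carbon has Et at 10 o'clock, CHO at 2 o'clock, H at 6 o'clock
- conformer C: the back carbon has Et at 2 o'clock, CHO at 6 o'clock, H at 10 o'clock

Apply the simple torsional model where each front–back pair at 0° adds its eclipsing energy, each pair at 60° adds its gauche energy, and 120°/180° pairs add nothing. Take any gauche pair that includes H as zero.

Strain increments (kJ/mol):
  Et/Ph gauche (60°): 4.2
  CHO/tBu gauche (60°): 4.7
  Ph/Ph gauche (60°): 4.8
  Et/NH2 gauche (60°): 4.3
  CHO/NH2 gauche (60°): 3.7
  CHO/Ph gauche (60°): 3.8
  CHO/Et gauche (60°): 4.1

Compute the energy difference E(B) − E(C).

-3.9 kJ/mol

B (staggered): NH2–CHO gauche, Ph–Et gauche; 3.7 + 4.2 = 7.9 kJ/mol.
C (staggered): NH2–Et gauche, NH2–CHO gauche, Ph–CHO gauche; 4.3 + 3.7 + 3.8 = 11.8 kJ/mol.
E(B) − E(C) = 7.9 − 11.8 = -3.9 kJ/mol.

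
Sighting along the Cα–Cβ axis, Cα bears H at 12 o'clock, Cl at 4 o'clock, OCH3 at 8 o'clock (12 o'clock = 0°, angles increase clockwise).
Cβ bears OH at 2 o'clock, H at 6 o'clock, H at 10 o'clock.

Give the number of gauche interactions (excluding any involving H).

Non-H gauche pairs: Cl(120°)/OH(60°) — 1 interaction.

1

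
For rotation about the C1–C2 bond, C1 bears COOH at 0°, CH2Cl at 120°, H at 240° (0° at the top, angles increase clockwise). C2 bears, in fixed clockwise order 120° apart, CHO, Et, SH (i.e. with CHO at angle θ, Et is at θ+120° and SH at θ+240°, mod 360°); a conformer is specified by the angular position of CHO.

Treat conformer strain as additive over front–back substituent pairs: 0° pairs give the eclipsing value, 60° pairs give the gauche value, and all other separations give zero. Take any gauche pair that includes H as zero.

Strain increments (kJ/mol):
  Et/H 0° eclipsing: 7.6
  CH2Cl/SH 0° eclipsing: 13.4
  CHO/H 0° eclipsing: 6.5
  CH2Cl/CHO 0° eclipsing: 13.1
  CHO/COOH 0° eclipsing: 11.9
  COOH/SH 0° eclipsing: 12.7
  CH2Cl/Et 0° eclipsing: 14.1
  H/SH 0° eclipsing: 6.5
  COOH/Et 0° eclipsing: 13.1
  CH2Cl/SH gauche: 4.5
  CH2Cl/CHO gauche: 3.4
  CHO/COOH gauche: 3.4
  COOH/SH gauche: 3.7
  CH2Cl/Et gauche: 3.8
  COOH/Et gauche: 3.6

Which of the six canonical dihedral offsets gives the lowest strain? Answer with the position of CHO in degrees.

CHO at 0° is eclipsed. COOH at 0° is eclipsed with CHO at 0° (11.9); CH2Cl at 120° is eclipsed with Et at 120° (14.1); H at 240° is eclipsed with SH at 240° (6.5). Total 32.5 kJ/mol.
CHO at 60° is staggered. COOH at 0° is gauche with CHO at 60° (3.4); COOH at 0° is gauche with SH at 300° (3.7); CH2Cl at 120° is gauche with CHO at 60° (3.4); CH2Cl at 120° is gauche with Et at 180° (3.8). Total 14.3 kJ/mol.
CHO at 120° is eclipsed. COOH at 0° is eclipsed with SH at 0° (12.7); CH2Cl at 120° is eclipsed with CHO at 120° (13.1); H at 240° is eclipsed with Et at 240° (7.6). Total 33.4 kJ/mol.
CHO at 180° is staggered. COOH at 0° is gauche with Et at 300° (3.6); COOH at 0° is gauche with SH at 60° (3.7); CH2Cl at 120° is gauche with CHO at 180° (3.4); CH2Cl at 120° is gauche with SH at 60° (4.5). Total 15.2 kJ/mol.
CHO at 240° is eclipsed. COOH at 0° is eclipsed with Et at 0° (13.1); CH2Cl at 120° is eclipsed with SH at 120° (13.4); H at 240° is eclipsed with CHO at 240° (6.5). Total 33.0 kJ/mol.
CHO at 300° is staggered. COOH at 0° is gauche with CHO at 300° (3.4); COOH at 0° is gauche with Et at 60° (3.6); CH2Cl at 120° is gauche with Et at 60° (3.8); CH2Cl at 120° is gauche with SH at 180° (4.5). Total 15.3 kJ/mol.
The minimum (14.3 kJ/mol) occurs with CHO at 60°.

60°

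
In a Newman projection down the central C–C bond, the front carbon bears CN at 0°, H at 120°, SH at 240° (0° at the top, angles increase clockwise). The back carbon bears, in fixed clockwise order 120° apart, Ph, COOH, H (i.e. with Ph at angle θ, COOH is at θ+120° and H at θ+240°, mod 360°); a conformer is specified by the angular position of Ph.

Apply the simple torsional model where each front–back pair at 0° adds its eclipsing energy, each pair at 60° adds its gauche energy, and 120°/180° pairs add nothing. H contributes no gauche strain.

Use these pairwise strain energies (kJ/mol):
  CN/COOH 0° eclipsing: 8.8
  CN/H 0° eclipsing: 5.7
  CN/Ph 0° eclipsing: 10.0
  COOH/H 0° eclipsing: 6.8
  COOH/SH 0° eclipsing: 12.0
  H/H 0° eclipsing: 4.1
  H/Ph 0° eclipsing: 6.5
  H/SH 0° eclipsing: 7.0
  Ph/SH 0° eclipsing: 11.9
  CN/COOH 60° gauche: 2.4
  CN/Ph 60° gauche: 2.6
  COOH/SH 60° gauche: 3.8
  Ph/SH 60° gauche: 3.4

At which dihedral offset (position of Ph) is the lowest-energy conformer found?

60°

Ph at 0° (eclipsed): CN–Ph eclipsed, H–COOH eclipsed, SH–H eclipsed; 10.0 + 6.8 + 7.0 = 23.8 kJ/mol.
Ph at 60° (staggered): CN–Ph gauche, SH–COOH gauche; 2.6 + 3.8 = 6.4 kJ/mol.
Ph at 120° (eclipsed): CN–H eclipsed, H–Ph eclipsed, SH–COOH eclipsed; 5.7 + 6.5 + 12.0 = 24.2 kJ/mol.
Ph at 180° (staggered): CN–COOH gauche, SH–Ph gauche, SH–COOH gauche; 2.4 + 3.4 + 3.8 = 9.6 kJ/mol.
Ph at 240° (eclipsed): CN–COOH eclipsed, H–H eclipsed, SH–Ph eclipsed; 8.8 + 4.1 + 11.9 = 24.8 kJ/mol.
Ph at 300° (staggered): CN–Ph gauche, CN–COOH gauche, SH–Ph gauche; 2.6 + 2.4 + 3.4 = 8.4 kJ/mol.
The minimum (6.4 kJ/mol) occurs with Ph at 60°.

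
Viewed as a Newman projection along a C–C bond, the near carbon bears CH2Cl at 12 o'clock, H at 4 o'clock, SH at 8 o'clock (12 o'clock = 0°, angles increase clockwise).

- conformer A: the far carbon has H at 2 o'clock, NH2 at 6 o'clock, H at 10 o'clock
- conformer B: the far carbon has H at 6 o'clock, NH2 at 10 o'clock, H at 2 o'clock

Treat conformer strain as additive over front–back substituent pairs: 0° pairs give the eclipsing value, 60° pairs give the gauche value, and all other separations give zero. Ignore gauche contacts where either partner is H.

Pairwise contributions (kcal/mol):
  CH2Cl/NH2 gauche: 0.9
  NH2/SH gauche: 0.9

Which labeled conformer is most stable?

A (staggered): SH–NH2 gauche; 0.9 = 0.9 kcal/mol.
B (staggered): CH2Cl–NH2 gauche, SH–NH2 gauche; 0.9 + 0.9 = 1.8 kcal/mol.
A has the lowest total (0.9 kcal/mol).

A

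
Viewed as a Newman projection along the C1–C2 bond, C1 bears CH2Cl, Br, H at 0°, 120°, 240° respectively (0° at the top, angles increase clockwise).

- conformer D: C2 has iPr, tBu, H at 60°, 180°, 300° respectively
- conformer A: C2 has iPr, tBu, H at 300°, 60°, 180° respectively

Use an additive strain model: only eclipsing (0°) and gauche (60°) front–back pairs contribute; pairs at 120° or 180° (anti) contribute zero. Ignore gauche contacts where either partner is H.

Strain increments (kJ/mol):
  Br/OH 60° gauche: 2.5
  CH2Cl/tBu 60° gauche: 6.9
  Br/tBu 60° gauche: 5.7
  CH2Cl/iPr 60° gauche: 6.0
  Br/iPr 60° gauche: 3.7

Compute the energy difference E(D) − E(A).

-3.2 kJ/mol

D (staggered): CH2Cl–iPr gauche, Br–iPr gauche, Br–tBu gauche; 6.0 + 3.7 + 5.7 = 15.4 kJ/mol.
A (staggered): CH2Cl–iPr gauche, CH2Cl–tBu gauche, Br–tBu gauche; 6.0 + 6.9 + 5.7 = 18.6 kJ/mol.
E(D) − E(A) = 15.4 − 18.6 = -3.2 kJ/mol.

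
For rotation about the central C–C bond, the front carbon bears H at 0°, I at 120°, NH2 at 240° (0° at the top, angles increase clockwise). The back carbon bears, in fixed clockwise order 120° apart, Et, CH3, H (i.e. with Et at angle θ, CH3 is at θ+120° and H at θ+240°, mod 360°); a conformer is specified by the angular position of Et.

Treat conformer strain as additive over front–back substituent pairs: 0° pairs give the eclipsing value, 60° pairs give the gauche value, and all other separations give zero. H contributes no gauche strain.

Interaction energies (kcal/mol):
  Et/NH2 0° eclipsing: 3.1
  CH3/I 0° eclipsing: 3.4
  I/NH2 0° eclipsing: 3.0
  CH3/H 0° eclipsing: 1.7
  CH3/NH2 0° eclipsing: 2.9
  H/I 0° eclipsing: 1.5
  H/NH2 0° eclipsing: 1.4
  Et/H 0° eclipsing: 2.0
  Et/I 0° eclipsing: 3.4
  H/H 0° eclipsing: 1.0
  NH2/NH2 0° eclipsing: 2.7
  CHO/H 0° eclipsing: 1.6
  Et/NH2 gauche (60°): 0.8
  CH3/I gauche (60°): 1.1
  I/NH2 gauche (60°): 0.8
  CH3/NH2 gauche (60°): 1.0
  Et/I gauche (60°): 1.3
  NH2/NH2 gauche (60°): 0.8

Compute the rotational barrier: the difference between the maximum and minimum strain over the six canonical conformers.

Et at 0° is eclipsed. H at 0° is eclipsed with Et at 0° (2.0); I at 120° is eclipsed with CH3 at 120° (3.4); NH2 at 240° is eclipsed with H at 240° (1.4). Total 6.8 kcal/mol.
Et at 60° is staggered. I at 120° is gauche with Et at 60° (1.3); I at 120° is gauche with CH3 at 180° (1.1); NH2 at 240° is gauche with CH3 at 180° (1.0). Total 3.4 kcal/mol.
Et at 120° is eclipsed. H at 0° is eclipsed with H at 0° (1.0); I at 120° is eclipsed with Et at 120° (3.4); NH2 at 240° is eclipsed with CH3 at 240° (2.9). Total 7.3 kcal/mol.
Et at 180° is staggered. I at 120° is gauche with Et at 180° (1.3); NH2 at 240° is gauche with Et at 180° (0.8); NH2 at 240° is gauche with CH3 at 300° (1.0). Total 3.1 kcal/mol.
Et at 240° is eclipsed. H at 0° is eclipsed with CH3 at 0° (1.7); I at 120° is eclipsed with H at 120° (1.5); NH2 at 240° is eclipsed with Et at 240° (3.1). Total 6.3 kcal/mol.
Et at 300° is staggered. I at 120° is gauche with CH3 at 60° (1.1); NH2 at 240° is gauche with Et at 300° (0.8). Total 1.9 kcal/mol.
Max at 120° (7.3 kcal/mol), min at 300° (1.9 kcal/mol); barrier = 5.4 kcal/mol.

5.4 kcal/mol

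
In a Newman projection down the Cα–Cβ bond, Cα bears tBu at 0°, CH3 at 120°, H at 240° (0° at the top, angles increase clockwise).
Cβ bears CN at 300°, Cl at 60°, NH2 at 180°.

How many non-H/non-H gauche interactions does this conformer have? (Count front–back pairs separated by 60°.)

4

Non-H gauche pairs: tBu(0°)/CN(300°); tBu(0°)/Cl(60°); CH3(120°)/Cl(60°); CH3(120°)/NH2(180°) — 4 interactions.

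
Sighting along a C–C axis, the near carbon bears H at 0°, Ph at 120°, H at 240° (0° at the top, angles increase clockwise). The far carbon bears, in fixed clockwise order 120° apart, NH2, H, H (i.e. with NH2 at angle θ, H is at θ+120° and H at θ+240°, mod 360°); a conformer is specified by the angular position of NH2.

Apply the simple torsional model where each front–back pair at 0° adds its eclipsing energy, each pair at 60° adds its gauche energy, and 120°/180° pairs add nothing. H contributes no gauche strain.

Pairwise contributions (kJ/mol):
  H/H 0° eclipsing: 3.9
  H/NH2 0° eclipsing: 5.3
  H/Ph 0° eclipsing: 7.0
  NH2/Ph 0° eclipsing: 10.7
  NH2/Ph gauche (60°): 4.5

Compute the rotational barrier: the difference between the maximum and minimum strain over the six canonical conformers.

NH2 at 0° (eclipsed): H–NH2 eclipsed, Ph–H eclipsed, H–H eclipsed; 5.3 + 7.0 + 3.9 = 16.2 kJ/mol.
NH2 at 60° (staggered): Ph–NH2 gauche; 4.5 = 4.5 kJ/mol.
NH2 at 120° (eclipsed): H–H eclipsed, Ph–NH2 eclipsed, H–H eclipsed; 3.9 + 10.7 + 3.9 = 18.5 kJ/mol.
NH2 at 180° (staggered): Ph–NH2 gauche; 4.5 = 4.5 kJ/mol.
NH2 at 240° (eclipsed): H–H eclipsed, Ph–H eclipsed, H–NH2 eclipsed; 3.9 + 7.0 + 5.3 = 16.2 kJ/mol.
NH2 at 300° (staggered): no non-H gauche contacts → 0.0 kJ/mol.
Max at 120° (18.5 kJ/mol), min at 300° (0.0 kJ/mol); barrier = 18.5 kJ/mol.

18.5 kJ/mol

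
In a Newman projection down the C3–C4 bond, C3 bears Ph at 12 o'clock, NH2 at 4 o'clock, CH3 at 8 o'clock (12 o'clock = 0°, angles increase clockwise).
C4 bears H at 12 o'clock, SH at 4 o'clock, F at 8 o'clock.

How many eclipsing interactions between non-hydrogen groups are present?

2

Non-H eclipsing pairs: NH2(120°)/SH(120°); CH3(240°)/F(240°) — 2 interactions.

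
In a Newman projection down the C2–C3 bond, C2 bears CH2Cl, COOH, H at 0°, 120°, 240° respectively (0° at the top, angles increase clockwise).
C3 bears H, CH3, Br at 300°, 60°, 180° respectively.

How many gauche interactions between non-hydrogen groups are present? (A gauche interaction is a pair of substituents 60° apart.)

Non-H gauche pairs: CH2Cl(0°)/CH3(60°); COOH(120°)/CH3(60°); COOH(120°)/Br(180°) — 3 interactions.

3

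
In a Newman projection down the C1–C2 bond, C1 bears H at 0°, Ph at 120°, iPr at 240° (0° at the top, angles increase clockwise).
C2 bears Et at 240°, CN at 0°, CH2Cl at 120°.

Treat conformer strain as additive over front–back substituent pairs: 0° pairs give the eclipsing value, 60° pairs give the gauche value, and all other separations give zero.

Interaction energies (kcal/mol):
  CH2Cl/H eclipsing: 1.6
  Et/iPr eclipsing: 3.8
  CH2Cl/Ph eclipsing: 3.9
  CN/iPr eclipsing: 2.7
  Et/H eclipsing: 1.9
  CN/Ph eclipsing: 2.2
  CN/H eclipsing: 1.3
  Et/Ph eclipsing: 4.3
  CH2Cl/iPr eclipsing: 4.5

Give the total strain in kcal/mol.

This conformer is eclipsed. H at 0° is eclipsed with CN at 0° (1.3); Ph at 120° is eclipsed with CH2Cl at 120° (3.9); iPr at 240° is eclipsed with Et at 240° (3.8). Total 9.0 kcal/mol.

9.0 kcal/mol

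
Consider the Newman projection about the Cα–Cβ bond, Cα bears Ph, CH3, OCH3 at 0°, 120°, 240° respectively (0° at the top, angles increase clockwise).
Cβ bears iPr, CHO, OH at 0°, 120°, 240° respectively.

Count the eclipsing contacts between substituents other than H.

Non-H eclipsing pairs: Ph(0°)/iPr(0°); CH3(120°)/CHO(120°); OCH3(240°)/OH(240°) — 3 interactions.

3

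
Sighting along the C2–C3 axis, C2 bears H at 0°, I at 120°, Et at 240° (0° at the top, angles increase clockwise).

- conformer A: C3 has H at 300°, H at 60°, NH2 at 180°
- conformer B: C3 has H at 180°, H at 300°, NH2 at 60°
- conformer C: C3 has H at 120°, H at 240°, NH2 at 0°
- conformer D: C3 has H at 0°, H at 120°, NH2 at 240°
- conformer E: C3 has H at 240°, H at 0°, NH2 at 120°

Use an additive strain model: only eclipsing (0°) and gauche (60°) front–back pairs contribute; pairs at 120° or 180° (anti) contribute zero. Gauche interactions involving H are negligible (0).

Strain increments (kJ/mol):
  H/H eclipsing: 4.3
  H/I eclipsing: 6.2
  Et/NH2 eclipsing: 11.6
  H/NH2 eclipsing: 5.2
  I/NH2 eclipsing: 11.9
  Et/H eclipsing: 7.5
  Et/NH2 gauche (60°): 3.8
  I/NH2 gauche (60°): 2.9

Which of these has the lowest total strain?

B

A (staggered): I–NH2 gauche, Et–NH2 gauche; 2.9 + 3.8 = 6.7 kJ/mol.
B (staggered): I–NH2 gauche; 2.9 = 2.9 kJ/mol.
C (eclipsed): H–NH2 eclipsed, I–H eclipsed, Et–H eclipsed; 5.2 + 6.2 + 7.5 = 18.9 kJ/mol.
D (eclipsed): H–H eclipsed, I–H eclipsed, Et–NH2 eclipsed; 4.3 + 6.2 + 11.6 = 22.1 kJ/mol.
E (eclipsed): H–H eclipsed, I–NH2 eclipsed, Et–H eclipsed; 4.3 + 11.9 + 7.5 = 23.7 kJ/mol.
B has the lowest total (2.9 kJ/mol).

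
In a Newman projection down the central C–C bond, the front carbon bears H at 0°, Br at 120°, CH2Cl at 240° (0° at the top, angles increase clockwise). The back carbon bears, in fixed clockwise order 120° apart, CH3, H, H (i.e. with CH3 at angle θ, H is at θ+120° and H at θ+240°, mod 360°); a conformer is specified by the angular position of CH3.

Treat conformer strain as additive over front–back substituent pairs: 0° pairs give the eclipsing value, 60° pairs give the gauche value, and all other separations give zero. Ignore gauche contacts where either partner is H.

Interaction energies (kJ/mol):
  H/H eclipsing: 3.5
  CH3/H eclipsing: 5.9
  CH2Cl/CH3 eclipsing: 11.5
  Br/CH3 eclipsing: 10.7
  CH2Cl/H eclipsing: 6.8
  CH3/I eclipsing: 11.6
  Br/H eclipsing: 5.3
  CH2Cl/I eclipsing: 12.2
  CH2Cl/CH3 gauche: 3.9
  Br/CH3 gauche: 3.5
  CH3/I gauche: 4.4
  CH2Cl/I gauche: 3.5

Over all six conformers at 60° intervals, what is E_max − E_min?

CH3 at 0° (eclipsed): H–CH3 eclipsed, Br–H eclipsed, CH2Cl–H eclipsed; 5.9 + 5.3 + 6.8 = 18.0 kJ/mol.
CH3 at 60° (staggered): Br–CH3 gauche; 3.5 = 3.5 kJ/mol.
CH3 at 120° (eclipsed): H–H eclipsed, Br–CH3 eclipsed, CH2Cl–H eclipsed; 3.5 + 10.7 + 6.8 = 21.0 kJ/mol.
CH3 at 180° (staggered): Br–CH3 gauche, CH2Cl–CH3 gauche; 3.5 + 3.9 = 7.4 kJ/mol.
CH3 at 240° (eclipsed): H–H eclipsed, Br–H eclipsed, CH2Cl–CH3 eclipsed; 3.5 + 5.3 + 11.5 = 20.3 kJ/mol.
CH3 at 300° (staggered): CH2Cl–CH3 gauche; 3.9 = 3.9 kJ/mol.
Max at 120° (21.0 kJ/mol), min at 60° (3.5 kJ/mol); barrier = 17.5 kJ/mol.

17.5 kJ/mol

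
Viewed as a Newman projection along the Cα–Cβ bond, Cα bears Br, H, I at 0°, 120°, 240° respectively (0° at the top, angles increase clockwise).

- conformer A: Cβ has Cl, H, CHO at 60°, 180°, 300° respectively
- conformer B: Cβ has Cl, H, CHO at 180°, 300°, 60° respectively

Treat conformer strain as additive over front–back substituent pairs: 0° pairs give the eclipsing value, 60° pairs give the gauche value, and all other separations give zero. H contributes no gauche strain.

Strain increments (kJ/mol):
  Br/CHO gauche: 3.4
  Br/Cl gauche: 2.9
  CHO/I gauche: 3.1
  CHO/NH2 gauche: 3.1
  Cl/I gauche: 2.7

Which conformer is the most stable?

B

A (staggered): Br(0°)/Cl(60°) gauche 2.9; Br(0°)/CHO(300°) gauche 3.4; I(240°)/CHO(300°) gauche 3.1 → 9.4 kJ/mol.
B (staggered): Br(0°)/CHO(60°) gauche 3.4; I(240°)/Cl(180°) gauche 2.7 → 6.1 kJ/mol.
B has the lowest total (6.1 kJ/mol).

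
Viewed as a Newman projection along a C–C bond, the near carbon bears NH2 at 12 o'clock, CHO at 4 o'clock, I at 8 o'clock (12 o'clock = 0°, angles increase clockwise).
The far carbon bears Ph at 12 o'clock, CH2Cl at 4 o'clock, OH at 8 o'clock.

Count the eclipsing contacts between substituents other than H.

Non-H eclipsing pairs: NH2(0°)/Ph(0°); CHO(120°)/CH2Cl(120°); I(240°)/OH(240°) — 3 interactions.

3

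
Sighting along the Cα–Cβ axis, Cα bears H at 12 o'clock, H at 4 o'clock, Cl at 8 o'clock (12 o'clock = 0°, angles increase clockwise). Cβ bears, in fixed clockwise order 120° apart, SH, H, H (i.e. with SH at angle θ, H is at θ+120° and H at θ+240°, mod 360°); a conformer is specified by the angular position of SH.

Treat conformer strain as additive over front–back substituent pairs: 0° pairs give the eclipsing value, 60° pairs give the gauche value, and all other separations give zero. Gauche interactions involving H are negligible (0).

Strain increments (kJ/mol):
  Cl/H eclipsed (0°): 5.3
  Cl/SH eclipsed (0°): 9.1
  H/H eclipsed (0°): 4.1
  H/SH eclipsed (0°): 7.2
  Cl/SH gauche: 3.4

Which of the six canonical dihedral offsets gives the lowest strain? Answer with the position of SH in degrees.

60°

SH at 0° (eclipsed): H–SH eclipsed, H–H eclipsed, Cl–H eclipsed; 7.2 + 4.1 + 5.3 = 16.6 kJ/mol.
SH at 60° (staggered): no non-H gauche contacts → 0.0 kJ/mol.
SH at 120° (eclipsed): H–H eclipsed, H–SH eclipsed, Cl–H eclipsed; 4.1 + 7.2 + 5.3 = 16.6 kJ/mol.
SH at 180° (staggered): Cl–SH gauche; 3.4 = 3.4 kJ/mol.
SH at 240° (eclipsed): H–H eclipsed, H–H eclipsed, Cl–SH eclipsed; 4.1 + 4.1 + 9.1 = 17.3 kJ/mol.
SH at 300° (staggered): Cl–SH gauche; 3.4 = 3.4 kJ/mol.
The minimum (0.0 kJ/mol) occurs with SH at 60°.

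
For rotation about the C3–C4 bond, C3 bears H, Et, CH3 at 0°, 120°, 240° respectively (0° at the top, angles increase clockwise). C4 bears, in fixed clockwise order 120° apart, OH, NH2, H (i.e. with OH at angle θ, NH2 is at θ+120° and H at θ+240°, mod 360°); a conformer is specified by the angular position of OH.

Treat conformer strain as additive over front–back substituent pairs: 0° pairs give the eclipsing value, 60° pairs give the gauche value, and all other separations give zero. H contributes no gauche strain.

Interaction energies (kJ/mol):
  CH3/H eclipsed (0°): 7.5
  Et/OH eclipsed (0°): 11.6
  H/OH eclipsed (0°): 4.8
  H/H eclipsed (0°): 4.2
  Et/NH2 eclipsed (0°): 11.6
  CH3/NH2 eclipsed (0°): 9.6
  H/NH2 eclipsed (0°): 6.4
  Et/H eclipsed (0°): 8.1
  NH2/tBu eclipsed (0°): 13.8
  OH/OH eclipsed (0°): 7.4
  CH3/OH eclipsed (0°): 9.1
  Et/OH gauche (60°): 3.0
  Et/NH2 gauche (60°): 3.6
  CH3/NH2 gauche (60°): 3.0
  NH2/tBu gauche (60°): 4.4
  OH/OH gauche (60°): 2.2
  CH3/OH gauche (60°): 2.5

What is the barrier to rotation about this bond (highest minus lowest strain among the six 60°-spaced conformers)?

OH at 0° is eclipsed. H at 0° is eclipsed with OH at 0° (4.8); Et at 120° is eclipsed with NH2 at 120° (11.6); CH3 at 240° is eclipsed with H at 240° (7.5). Total 23.9 kJ/mol.
OH at 60° is staggered. Et at 120° is gauche with OH at 60° (3.0); Et at 120° is gauche with NH2 at 180° (3.6); CH3 at 240° is gauche with NH2 at 180° (3.0). Total 9.6 kJ/mol.
OH at 120° is eclipsed. H at 0° is eclipsed with H at 0° (4.2); Et at 120° is eclipsed with OH at 120° (11.6); CH3 at 240° is eclipsed with NH2 at 240° (9.6). Total 25.4 kJ/mol.
OH at 180° is staggered. Et at 120° is gauche with OH at 180° (3.0); CH3 at 240° is gauche with OH at 180° (2.5); CH3 at 240° is gauche with NH2 at 300° (3.0). Total 8.5 kJ/mol.
OH at 240° is eclipsed. H at 0° is eclipsed with NH2 at 0° (6.4); Et at 120° is eclipsed with H at 120° (8.1); CH3 at 240° is eclipsed with OH at 240° (9.1). Total 23.6 kJ/mol.
OH at 300° is staggered. Et at 120° is gauche with NH2 at 60° (3.6); CH3 at 240° is gauche with OH at 300° (2.5). Total 6.1 kJ/mol.
Max at 120° (25.4 kJ/mol), min at 300° (6.1 kJ/mol); barrier = 19.3 kJ/mol.

19.3 kJ/mol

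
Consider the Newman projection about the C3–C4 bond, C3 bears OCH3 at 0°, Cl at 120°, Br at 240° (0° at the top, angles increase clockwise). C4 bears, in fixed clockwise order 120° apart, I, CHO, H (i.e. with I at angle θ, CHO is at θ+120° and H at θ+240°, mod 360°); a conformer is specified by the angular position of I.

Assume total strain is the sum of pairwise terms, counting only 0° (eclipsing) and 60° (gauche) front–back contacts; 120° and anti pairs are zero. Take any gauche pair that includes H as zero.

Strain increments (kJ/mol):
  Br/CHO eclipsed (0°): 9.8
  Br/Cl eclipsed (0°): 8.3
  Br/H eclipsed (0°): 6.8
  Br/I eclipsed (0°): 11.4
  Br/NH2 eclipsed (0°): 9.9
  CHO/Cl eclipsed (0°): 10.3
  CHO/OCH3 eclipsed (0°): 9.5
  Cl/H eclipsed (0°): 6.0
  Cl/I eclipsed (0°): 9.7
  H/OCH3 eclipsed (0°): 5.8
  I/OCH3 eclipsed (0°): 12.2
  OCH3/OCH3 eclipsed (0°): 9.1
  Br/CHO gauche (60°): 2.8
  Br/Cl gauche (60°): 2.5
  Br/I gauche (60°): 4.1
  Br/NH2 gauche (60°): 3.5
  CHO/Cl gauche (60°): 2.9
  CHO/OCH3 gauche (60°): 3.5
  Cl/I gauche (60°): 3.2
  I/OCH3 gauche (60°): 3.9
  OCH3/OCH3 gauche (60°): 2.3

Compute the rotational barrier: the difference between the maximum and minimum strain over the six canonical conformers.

16.5 kJ/mol

I at 0° (eclipsed): OCH3–I eclipsed, Cl–CHO eclipsed, Br–H eclipsed; 12.2 + 10.3 + 6.8 = 29.3 kJ/mol.
I at 60° (staggered): OCH3–I gauche, Cl–I gauche, Cl–CHO gauche, Br–CHO gauche; 3.9 + 3.2 + 2.9 + 2.8 = 12.8 kJ/mol.
I at 120° (eclipsed): OCH3–H eclipsed, Cl–I eclipsed, Br–CHO eclipsed; 5.8 + 9.7 + 9.8 = 25.3 kJ/mol.
I at 180° (staggered): OCH3–CHO gauche, Cl–I gauche, Br–I gauche, Br–CHO gauche; 3.5 + 3.2 + 4.1 + 2.8 = 13.6 kJ/mol.
I at 240° (eclipsed): OCH3–CHO eclipsed, Cl–H eclipsed, Br–I eclipsed; 9.5 + 6.0 + 11.4 = 26.9 kJ/mol.
I at 300° (staggered): OCH3–I gauche, OCH3–CHO gauche, Cl–CHO gauche, Br–I gauche; 3.9 + 3.5 + 2.9 + 4.1 = 14.4 kJ/mol.
Max at 0° (29.3 kJ/mol), min at 60° (12.8 kJ/mol); barrier = 16.5 kJ/mol.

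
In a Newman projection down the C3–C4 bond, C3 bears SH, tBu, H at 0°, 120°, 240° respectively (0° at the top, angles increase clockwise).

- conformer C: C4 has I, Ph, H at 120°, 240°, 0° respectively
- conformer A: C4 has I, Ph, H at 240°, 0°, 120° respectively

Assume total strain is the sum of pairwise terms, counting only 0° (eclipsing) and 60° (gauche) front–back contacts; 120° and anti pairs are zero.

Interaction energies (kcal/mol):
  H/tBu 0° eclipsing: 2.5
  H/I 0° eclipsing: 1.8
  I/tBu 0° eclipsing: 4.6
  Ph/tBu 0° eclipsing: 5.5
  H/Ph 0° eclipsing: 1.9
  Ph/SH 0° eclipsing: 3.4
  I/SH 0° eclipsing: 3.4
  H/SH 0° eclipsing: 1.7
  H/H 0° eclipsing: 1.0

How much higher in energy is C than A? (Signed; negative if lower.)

C (eclipsed): SH–H eclipsed, tBu–I eclipsed, H–Ph eclipsed; 1.7 + 4.6 + 1.9 = 8.2 kcal/mol.
A (eclipsed): SH–Ph eclipsed, tBu–H eclipsed, H–I eclipsed; 3.4 + 2.5 + 1.8 = 7.7 kcal/mol.
E(C) − E(A) = 8.2 − 7.7 = +0.5 kcal/mol.

+0.5 kcal/mol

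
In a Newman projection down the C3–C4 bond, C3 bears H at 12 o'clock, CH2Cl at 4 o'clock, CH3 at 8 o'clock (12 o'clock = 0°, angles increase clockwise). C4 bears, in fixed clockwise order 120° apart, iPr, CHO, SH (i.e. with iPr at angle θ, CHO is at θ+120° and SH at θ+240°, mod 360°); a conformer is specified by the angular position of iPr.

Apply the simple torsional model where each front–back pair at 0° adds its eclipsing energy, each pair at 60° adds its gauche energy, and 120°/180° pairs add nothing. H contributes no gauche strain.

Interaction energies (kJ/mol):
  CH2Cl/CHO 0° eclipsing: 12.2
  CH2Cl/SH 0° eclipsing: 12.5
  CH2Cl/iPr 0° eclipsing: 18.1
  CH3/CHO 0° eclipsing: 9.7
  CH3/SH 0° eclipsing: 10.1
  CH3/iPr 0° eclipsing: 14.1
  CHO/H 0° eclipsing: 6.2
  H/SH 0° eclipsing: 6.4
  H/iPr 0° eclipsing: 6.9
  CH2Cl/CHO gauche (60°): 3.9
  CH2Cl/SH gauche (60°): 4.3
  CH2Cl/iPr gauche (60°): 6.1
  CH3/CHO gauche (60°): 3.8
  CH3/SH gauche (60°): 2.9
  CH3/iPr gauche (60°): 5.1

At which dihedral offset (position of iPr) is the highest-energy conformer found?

120°

iPr at 0° (eclipsed): H(0°)/iPr(0°) eclipsed 6.9; CH2Cl(120°)/CHO(120°) eclipsed 12.2; CH3(240°)/SH(240°) eclipsed 10.1 → 29.2 kJ/mol.
iPr at 60° (staggered): CH2Cl(120°)/iPr(60°) gauche 6.1; CH2Cl(120°)/CHO(180°) gauche 3.9; CH3(240°)/CHO(180°) gauche 3.8; CH3(240°)/SH(300°) gauche 2.9 → 16.7 kJ/mol.
iPr at 120° (eclipsed): H(0°)/SH(0°) eclipsed 6.4; CH2Cl(120°)/iPr(120°) eclipsed 18.1; CH3(240°)/CHO(240°) eclipsed 9.7 → 34.2 kJ/mol.
iPr at 180° (staggered): CH2Cl(120°)/iPr(180°) gauche 6.1; CH2Cl(120°)/SH(60°) gauche 4.3; CH3(240°)/iPr(180°) gauche 5.1; CH3(240°)/CHO(300°) gauche 3.8 → 19.3 kJ/mol.
iPr at 240° (eclipsed): H(0°)/CHO(0°) eclipsed 6.2; CH2Cl(120°)/SH(120°) eclipsed 12.5; CH3(240°)/iPr(240°) eclipsed 14.1 → 32.8 kJ/mol.
iPr at 300° (staggered): CH2Cl(120°)/CHO(60°) gauche 3.9; CH2Cl(120°)/SH(180°) gauche 4.3; CH3(240°)/iPr(300°) gauche 5.1; CH3(240°)/SH(180°) gauche 2.9 → 16.2 kJ/mol.
The maximum (34.2 kJ/mol) occurs with iPr at 120°.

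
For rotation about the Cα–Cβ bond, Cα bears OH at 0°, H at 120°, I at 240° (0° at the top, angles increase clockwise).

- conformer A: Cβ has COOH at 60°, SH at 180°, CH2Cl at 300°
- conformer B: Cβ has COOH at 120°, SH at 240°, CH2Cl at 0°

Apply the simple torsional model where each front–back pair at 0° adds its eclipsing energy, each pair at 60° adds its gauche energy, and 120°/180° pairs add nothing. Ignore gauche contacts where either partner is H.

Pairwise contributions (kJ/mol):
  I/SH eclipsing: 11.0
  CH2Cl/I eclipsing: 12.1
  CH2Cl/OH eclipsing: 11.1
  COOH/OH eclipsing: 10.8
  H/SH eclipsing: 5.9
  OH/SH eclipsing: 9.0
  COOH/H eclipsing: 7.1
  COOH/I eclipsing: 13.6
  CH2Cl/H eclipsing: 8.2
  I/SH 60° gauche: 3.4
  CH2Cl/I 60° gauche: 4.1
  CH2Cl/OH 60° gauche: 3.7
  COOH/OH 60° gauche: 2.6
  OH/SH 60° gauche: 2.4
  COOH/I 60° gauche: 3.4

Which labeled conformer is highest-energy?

B

A is staggered. OH at 0° is gauche with COOH at 60° (2.6); OH at 0° is gauche with CH2Cl at 300° (3.7); I at 240° is gauche with SH at 180° (3.4); I at 240° is gauche with CH2Cl at 300° (4.1). Total 13.8 kJ/mol.
B is eclipsed. OH at 0° is eclipsed with CH2Cl at 0° (11.1); H at 120° is eclipsed with COOH at 120° (7.1); I at 240° is eclipsed with SH at 240° (11.0). Total 29.2 kJ/mol.
B has the highest total (29.2 kJ/mol).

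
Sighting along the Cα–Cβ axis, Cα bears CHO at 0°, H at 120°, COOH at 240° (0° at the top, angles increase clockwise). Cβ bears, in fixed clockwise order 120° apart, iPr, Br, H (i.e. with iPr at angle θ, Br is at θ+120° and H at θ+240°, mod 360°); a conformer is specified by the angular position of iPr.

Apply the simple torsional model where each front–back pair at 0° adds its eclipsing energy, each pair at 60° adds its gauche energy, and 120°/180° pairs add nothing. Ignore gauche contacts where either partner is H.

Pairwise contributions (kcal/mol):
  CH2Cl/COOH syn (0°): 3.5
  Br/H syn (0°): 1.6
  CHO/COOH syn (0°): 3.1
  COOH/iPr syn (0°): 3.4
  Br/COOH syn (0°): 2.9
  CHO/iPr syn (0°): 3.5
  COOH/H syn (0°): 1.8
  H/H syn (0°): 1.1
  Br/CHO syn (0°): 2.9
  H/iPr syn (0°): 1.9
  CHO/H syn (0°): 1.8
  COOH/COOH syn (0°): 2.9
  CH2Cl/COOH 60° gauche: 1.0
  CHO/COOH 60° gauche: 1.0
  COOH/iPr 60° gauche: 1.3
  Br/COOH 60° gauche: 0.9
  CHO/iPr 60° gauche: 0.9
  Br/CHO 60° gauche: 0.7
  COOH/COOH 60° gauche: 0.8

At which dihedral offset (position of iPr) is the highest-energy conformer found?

iPr at 0° (eclipsed): CHO(0°)/iPr(0°) eclipsed 3.5; H(120°)/Br(120°) eclipsed 1.6; COOH(240°)/H(240°) eclipsed 1.8 → 6.9 kcal/mol.
iPr at 60° (staggered): CHO(0°)/iPr(60°) gauche 0.9; COOH(240°)/Br(180°) gauche 0.9 → 1.8 kcal/mol.
iPr at 120° (eclipsed): CHO(0°)/H(0°) eclipsed 1.8; H(120°)/iPr(120°) eclipsed 1.9; COOH(240°)/Br(240°) eclipsed 2.9 → 6.6 kcal/mol.
iPr at 180° (staggered): CHO(0°)/Br(300°) gauche 0.7; COOH(240°)/iPr(180°) gauche 1.3; COOH(240°)/Br(300°) gauche 0.9 → 2.9 kcal/mol.
iPr at 240° (eclipsed): CHO(0°)/Br(0°) eclipsed 2.9; H(120°)/H(120°) eclipsed 1.1; COOH(240°)/iPr(240°) eclipsed 3.4 → 7.4 kcal/mol.
iPr at 300° (staggered): CHO(0°)/iPr(300°) gauche 0.9; CHO(0°)/Br(60°) gauche 0.7; COOH(240°)/iPr(300°) gauche 1.3 → 2.9 kcal/mol.
The maximum (7.4 kcal/mol) occurs with iPr at 240°.

240°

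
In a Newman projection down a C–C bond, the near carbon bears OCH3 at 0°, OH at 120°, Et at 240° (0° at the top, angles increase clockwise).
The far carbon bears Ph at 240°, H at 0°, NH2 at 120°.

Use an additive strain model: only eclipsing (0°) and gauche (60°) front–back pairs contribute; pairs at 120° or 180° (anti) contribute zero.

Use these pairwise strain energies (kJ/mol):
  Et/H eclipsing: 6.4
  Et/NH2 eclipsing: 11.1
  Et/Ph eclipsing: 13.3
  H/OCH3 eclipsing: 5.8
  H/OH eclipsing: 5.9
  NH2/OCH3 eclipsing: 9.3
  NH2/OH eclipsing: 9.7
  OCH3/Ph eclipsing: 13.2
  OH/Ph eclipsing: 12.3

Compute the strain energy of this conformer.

This conformer (eclipsed): OCH3(0°)/H(0°) eclipsed 5.8; OH(120°)/NH2(120°) eclipsed 9.7; Et(240°)/Ph(240°) eclipsed 13.3 → 28.8 kJ/mol.

28.8 kJ/mol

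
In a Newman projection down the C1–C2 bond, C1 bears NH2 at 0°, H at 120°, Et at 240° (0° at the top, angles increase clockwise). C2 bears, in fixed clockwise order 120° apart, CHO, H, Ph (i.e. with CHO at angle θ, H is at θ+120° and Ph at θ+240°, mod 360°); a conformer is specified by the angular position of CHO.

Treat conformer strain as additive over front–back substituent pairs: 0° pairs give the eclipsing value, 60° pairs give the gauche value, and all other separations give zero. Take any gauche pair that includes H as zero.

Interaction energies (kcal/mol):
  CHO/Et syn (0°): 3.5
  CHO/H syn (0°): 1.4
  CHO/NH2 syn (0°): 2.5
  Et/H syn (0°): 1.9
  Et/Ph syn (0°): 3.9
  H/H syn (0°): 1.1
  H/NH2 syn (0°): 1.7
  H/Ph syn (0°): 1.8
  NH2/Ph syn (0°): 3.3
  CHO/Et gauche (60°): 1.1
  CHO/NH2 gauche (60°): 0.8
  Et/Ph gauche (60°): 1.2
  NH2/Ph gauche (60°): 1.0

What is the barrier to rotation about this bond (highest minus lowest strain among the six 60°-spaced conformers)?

5.4 kcal/mol

CHO at 0° (eclipsed): NH2–CHO eclipsed, H–H eclipsed, Et–Ph eclipsed; 2.5 + 1.1 + 3.9 = 7.5 kcal/mol.
CHO at 60° (staggered): NH2–CHO gauche, NH2–Ph gauche, Et–Ph gauche; 0.8 + 1.0 + 1.2 = 3.0 kcal/mol.
CHO at 120° (eclipsed): NH2–Ph eclipsed, H–CHO eclipsed, Et–H eclipsed; 3.3 + 1.4 + 1.9 = 6.6 kcal/mol.
CHO at 180° (staggered): NH2–Ph gauche, Et–CHO gauche; 1.0 + 1.1 = 2.1 kcal/mol.
CHO at 240° (eclipsed): NH2–H eclipsed, H–Ph eclipsed, Et–CHO eclipsed; 1.7 + 1.8 + 3.5 = 7.0 kcal/mol.
CHO at 300° (staggered): NH2–CHO gauche, Et–CHO gauche, Et–Ph gauche; 0.8 + 1.1 + 1.2 = 3.1 kcal/mol.
Max at 0° (7.5 kcal/mol), min at 180° (2.1 kcal/mol); barrier = 5.4 kcal/mol.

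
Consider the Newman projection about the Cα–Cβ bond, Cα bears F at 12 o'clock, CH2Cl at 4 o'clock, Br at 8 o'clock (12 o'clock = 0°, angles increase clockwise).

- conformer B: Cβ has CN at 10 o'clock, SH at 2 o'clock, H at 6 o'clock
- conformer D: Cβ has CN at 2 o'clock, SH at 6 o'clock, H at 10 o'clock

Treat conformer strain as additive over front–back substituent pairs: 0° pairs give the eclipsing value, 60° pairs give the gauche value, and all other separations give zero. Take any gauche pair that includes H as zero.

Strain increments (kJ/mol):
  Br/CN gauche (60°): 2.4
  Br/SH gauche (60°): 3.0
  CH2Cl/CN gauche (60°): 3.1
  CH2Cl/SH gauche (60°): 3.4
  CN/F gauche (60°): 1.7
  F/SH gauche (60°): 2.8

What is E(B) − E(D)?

B (staggered): F(0°)/CN(300°) gauche 1.7; F(0°)/SH(60°) gauche 2.8; CH2Cl(120°)/SH(60°) gauche 3.4; Br(240°)/CN(300°) gauche 2.4 → 10.3 kJ/mol.
D (staggered): F(0°)/CN(60°) gauche 1.7; CH2Cl(120°)/CN(60°) gauche 3.1; CH2Cl(120°)/SH(180°) gauche 3.4; Br(240°)/SH(180°) gauche 3.0 → 11.2 kJ/mol.
E(B) − E(D) = 10.3 − 11.2 = -0.9 kJ/mol.

-0.9 kJ/mol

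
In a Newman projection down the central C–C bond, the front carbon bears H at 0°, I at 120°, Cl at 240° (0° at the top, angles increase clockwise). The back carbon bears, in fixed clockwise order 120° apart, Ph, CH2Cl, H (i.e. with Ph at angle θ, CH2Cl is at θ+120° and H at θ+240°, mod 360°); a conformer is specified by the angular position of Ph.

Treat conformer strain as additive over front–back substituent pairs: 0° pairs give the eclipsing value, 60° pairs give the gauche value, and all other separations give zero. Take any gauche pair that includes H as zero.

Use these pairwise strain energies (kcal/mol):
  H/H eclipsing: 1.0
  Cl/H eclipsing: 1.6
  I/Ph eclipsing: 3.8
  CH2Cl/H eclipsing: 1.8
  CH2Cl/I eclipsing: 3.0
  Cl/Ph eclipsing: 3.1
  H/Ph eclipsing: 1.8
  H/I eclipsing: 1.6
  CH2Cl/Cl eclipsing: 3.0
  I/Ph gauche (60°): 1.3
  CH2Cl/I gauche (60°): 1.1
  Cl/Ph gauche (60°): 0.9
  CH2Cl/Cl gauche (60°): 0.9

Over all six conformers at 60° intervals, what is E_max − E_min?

5.8 kcal/mol

Ph at 0° (eclipsed): H–Ph eclipsed, I–CH2Cl eclipsed, Cl–H eclipsed; 1.8 + 3.0 + 1.6 = 6.4 kcal/mol.
Ph at 60° (staggered): I–Ph gauche, I–CH2Cl gauche, Cl–CH2Cl gauche; 1.3 + 1.1 + 0.9 = 3.3 kcal/mol.
Ph at 120° (eclipsed): H–H eclipsed, I–Ph eclipsed, Cl–CH2Cl eclipsed; 1.0 + 3.8 + 3.0 = 7.8 kcal/mol.
Ph at 180° (staggered): I–Ph gauche, Cl–Ph gauche, Cl–CH2Cl gauche; 1.3 + 0.9 + 0.9 = 3.1 kcal/mol.
Ph at 240° (eclipsed): H–CH2Cl eclipsed, I–H eclipsed, Cl–Ph eclipsed; 1.8 + 1.6 + 3.1 = 6.5 kcal/mol.
Ph at 300° (staggered): I–CH2Cl gauche, Cl–Ph gauche; 1.1 + 0.9 = 2.0 kcal/mol.
Max at 120° (7.8 kcal/mol), min at 300° (2.0 kcal/mol); barrier = 5.8 kcal/mol.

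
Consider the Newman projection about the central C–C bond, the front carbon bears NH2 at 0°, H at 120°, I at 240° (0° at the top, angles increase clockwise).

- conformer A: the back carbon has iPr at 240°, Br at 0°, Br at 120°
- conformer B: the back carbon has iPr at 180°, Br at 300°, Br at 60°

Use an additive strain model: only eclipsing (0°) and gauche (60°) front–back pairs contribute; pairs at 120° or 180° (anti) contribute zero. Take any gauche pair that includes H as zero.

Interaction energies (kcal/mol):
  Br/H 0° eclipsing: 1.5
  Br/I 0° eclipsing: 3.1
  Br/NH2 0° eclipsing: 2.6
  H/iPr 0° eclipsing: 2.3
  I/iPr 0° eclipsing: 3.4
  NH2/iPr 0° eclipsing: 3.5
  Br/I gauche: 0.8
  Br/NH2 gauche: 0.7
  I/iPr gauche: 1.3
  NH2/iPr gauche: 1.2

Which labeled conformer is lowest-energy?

A is eclipsed. NH2 at 0° is eclipsed with Br at 0° (2.6); H at 120° is eclipsed with Br at 120° (1.5); I at 240° is eclipsed with iPr at 240° (3.4). Total 7.5 kcal/mol.
B is staggered. NH2 at 0° is gauche with Br at 300° (0.7); NH2 at 0° is gauche with Br at 60° (0.7); I at 240° is gauche with iPr at 180° (1.3); I at 240° is gauche with Br at 300° (0.8). Total 3.5 kcal/mol.
B has the lowest total (3.5 kcal/mol).

B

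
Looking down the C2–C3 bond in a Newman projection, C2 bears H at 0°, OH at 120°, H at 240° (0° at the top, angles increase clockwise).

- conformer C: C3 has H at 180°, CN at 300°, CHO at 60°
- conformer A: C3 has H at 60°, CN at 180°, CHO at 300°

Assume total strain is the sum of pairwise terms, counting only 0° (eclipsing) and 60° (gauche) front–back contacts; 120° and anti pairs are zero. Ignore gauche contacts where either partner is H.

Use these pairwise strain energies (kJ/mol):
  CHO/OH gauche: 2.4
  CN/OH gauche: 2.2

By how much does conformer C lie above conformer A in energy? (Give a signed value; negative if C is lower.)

+0.2 kJ/mol

C (staggered): OH(120°)/CHO(60°) gauche 2.4 → 2.4 kJ/mol.
A (staggered): OH(120°)/CN(180°) gauche 2.2 → 2.2 kJ/mol.
E(C) − E(A) = 2.4 − 2.2 = +0.2 kJ/mol.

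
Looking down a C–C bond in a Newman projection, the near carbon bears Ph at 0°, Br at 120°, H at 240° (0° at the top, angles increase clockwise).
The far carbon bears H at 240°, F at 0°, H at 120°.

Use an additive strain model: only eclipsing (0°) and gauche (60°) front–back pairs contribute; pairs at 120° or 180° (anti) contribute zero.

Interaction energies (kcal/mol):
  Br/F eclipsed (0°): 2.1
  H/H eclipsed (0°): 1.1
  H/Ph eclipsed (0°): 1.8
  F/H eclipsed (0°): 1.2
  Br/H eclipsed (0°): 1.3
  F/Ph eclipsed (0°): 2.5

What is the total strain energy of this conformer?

This conformer (eclipsed): Ph–F eclipsed, Br–H eclipsed, H–H eclipsed; 2.5 + 1.3 + 1.1 = 4.9 kcal/mol.

4.9 kcal/mol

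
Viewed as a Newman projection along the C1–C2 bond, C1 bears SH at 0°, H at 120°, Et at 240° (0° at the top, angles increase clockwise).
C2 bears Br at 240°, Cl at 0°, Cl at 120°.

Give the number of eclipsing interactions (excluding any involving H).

Non-H eclipsing pairs: SH(0°)/Cl(0°); Et(240°)/Br(240°) — 2 interactions.

2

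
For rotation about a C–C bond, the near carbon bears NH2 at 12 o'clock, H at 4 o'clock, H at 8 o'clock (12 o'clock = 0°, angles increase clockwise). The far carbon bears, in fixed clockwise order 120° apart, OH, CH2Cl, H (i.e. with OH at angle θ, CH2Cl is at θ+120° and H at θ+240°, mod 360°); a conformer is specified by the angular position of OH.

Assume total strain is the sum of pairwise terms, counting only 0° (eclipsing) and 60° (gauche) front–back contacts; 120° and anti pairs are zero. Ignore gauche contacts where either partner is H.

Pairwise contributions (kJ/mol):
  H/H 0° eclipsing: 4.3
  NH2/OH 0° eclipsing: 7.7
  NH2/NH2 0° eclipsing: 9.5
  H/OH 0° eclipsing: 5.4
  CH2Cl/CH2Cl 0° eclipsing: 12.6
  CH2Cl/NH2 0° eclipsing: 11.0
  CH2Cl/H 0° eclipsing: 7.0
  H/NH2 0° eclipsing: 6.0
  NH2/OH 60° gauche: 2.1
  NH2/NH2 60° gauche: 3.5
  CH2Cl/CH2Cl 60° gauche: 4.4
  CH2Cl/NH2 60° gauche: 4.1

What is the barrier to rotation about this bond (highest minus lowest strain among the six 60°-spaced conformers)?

18.6 kJ/mol

OH at 0° (eclipsed): NH2(0°)/OH(0°) eclipsed 7.7; H(120°)/CH2Cl(120°) eclipsed 7.0; H(240°)/H(240°) eclipsed 4.3 → 19.0 kJ/mol.
OH at 60° (staggered): NH2(0°)/OH(60°) gauche 2.1 → 2.1 kJ/mol.
OH at 120° (eclipsed): NH2(0°)/H(0°) eclipsed 6.0; H(120°)/OH(120°) eclipsed 5.4; H(240°)/CH2Cl(240°) eclipsed 7.0 → 18.4 kJ/mol.
OH at 180° (staggered): NH2(0°)/CH2Cl(300°) gauche 4.1 → 4.1 kJ/mol.
OH at 240° (eclipsed): NH2(0°)/CH2Cl(0°) eclipsed 11.0; H(120°)/H(120°) eclipsed 4.3; H(240°)/OH(240°) eclipsed 5.4 → 20.7 kJ/mol.
OH at 300° (staggered): NH2(0°)/OH(300°) gauche 2.1; NH2(0°)/CH2Cl(60°) gauche 4.1 → 6.2 kJ/mol.
Max at 240° (20.7 kJ/mol), min at 60° (2.1 kJ/mol); barrier = 18.6 kJ/mol.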